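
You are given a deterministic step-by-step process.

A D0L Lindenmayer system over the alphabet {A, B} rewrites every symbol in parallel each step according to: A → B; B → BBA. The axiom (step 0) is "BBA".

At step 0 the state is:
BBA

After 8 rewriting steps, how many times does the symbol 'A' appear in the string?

985

gen 0: BBA
gen 1: BBABBAB
gen 2: BBABBABBBABBABBBA
gen 3: BBABBABBBABBABBBABBABBABBBABBABBBABBABBAB
gen 4: BBABBABBBABBABBBABBABBABBBABBABBBABBABBABBBABBABBBABBABBBABBABBABBBABBABBBABBABBABBBABBABBBABBABBBA
gen 5: BBABBABBBABBABBBABBABBABBBABBABBBABBABBABBBABBABBBABBABBBA…BBABBABBBABBABBBABBABBABBBABBABBBABBABBABBBABBABBBABBABBAB  (len 239)
gen 6: BBABBABBBABBABBBABBABBABBBABBABBBABBABBABBBABBABBBABBABBBA…BBABBABBBABBABBBABBABBABBBABBABBBABBABBABBBABBABBBABBABBBA  (len 577)
gen 7: BBABBABBBABBABBBABBABBABBBABBABBBABBABBABBBABBABBBABBABBBA…BBABBABBBABBABBBABBABBABBBABBABBBABBABBABBBABBABBBABBABBAB  (len 1393)
gen 8: BBABBABBBABBABBBABBABBABBBABBABBBABBABBABBBABBABBBABBABBBA…BBABBABBBABBABBBABBABBABBBABBABBBABBABBABBBABBABBBABBABBBA  (len 3363)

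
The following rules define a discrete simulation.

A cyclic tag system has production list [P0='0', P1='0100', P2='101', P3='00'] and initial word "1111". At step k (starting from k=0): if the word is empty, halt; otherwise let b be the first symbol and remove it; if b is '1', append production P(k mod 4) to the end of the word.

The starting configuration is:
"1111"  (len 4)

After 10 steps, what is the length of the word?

11

0) "1111"  (len 4)
1) "1110"  (len 4)
2) "1100100"  (len 7)
3) "100100101"  (len 9)
4) "0010010100"  (len 10)
5) "010010100"  (len 9)
6) "10010100"  (len 8)
7) "0010100101"  (len 10)
8) "010100101"  (len 9)
9) "10100101"  (len 8)
10) "01001010100"  (len 11)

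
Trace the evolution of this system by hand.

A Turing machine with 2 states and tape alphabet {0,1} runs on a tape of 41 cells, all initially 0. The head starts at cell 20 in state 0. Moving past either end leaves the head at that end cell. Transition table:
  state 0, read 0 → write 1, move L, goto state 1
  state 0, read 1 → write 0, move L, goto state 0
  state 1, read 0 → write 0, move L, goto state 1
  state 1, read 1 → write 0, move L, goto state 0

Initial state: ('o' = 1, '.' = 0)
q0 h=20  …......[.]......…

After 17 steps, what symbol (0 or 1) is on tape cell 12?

0

0) q0 h=20  …......[.]......…
1) q1 h=19  …......[.]o.....…
2) q1 h=18  …......[.].o....…
3) q1 h=17  …......[.]..o...…
4) q1 h=16  …......[.]...o..…
5) q1 h=15  …......[.]....o.…
6) q1 h=14  …......[.].....o…
7) q1 h=13  …......[.]......…
8) q1 h=12  …......[.]......…
9) q1 h=11  …......[.]......…
10) q1 h=10  …......[.]......…
11) q1 h= 9  …......[.]......…
12) q1 h= 8  …......[.]......…
13) q1 h= 7  …......[.]......…
14) q1 h= 6  |......[.]......…
15) q1 h= 5  |.....[.]......…
16) q1 h= 4  |....[.]......…
17) q1 h= 3  |...[.]......…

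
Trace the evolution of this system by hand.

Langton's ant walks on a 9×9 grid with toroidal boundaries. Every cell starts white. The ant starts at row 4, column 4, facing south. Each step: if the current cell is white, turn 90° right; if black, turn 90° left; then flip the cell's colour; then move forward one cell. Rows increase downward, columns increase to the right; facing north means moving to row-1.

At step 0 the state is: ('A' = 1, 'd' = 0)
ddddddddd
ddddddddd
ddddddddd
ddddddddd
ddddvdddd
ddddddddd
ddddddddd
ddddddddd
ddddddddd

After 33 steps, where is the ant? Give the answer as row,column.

[0] ddddddddd
ddddddddd
ddddddddd
ddddddddd
ddddvdddd
ddddddddd
ddddddddd
ddddddddd
ddddddddd
[1] ddddddddd
ddddddddd
ddddddddd
ddddddddd
ddd<Adddd
ddddddddd
ddddddddd
ddddddddd
ddddddddd
[2] ddddddddd
ddddddddd
ddddddddd
ddd^ddddd
dddAAdddd
ddddddddd
ddddddddd
ddddddddd
ddddddddd
[3] ddddddddd
ddddddddd
ddddddddd
dddA>dddd
dddAAdddd
ddddddddd
ddddddddd
ddddddddd
ddddddddd
[4] ddddddddd
ddddddddd
ddddddddd
dddAAdddd
dddAvdddd
ddddddddd
ddddddddd
ddddddddd
ddddddddd
[5] ddddddddd
ddddddddd
ddddddddd
dddAAdddd
dddAd>ddd
ddddddddd
ddddddddd
ddddddddd
ddddddddd
[6] ddddddddd
ddddddddd
ddddddddd
dddAAdddd
dddAdAddd
dddddvddd
ddddddddd
ddddddddd
ddddddddd
[7] ddddddddd
ddddddddd
ddddddddd
dddAAdddd
dddAdAddd
dddd<Addd
ddddddddd
ddddddddd
ddddddddd
[8] ddddddddd
ddddddddd
ddddddddd
dddAAdddd
dddA^Addd
ddddAAddd
ddddddddd
ddddddddd
ddddddddd
[9] ddddddddd
ddddddddd
ddddddddd
dddAAdddd
dddAA>ddd
ddddAAddd
ddddddddd
ddddddddd
ddddddddd
[10] ddddddddd
ddddddddd
ddddddddd
dddAA^ddd
dddAAdddd
ddddAAddd
ddddddddd
ddddddddd
ddddddddd
[11] ddddddddd
ddddddddd
ddddddddd
dddAAA>dd
dddAAdddd
ddddAAddd
ddddddddd
ddddddddd
ddddddddd
[12] ddddddddd
ddddddddd
ddddddddd
dddAAAAdd
dddAAdvdd
ddddAAddd
ddddddddd
ddddddddd
ddddddddd
[13] ddddddddd
ddddddddd
ddddddddd
dddAAAAdd
dddAA<Add
ddddAAddd
ddddddddd
ddddddddd
ddddddddd
[14] ddddddddd
ddddddddd
ddddddddd
dddAA^Add
dddAAAAdd
ddddAAddd
ddddddddd
ddddddddd
ddddddddd
[15] ddddddddd
ddddddddd
ddddddddd
dddA<dAdd
dddAAAAdd
ddddAAddd
ddddddddd
ddddddddd
ddddddddd
[16] ddddddddd
ddddddddd
ddddddddd
dddAddAdd
dddAvAAdd
ddddAAddd
ddddddddd
ddddddddd
ddddddddd
[17] ddddddddd
ddddddddd
ddddddddd
dddAddAdd
dddAd>Add
ddddAAddd
ddddddddd
ddddddddd
ddddddddd
[18] ddddddddd
ddddddddd
ddddddddd
dddAd^Add
dddAddAdd
ddddAAddd
ddddddddd
ddddddddd
ddddddddd
[19] ddddddddd
ddddddddd
ddddddddd
dddAdA>dd
dddAddAdd
ddddAAddd
ddddddddd
ddddddddd
ddddddddd
[20] ddddddddd
ddddddddd
dddddd^dd
dddAdAddd
dddAddAdd
ddddAAddd
ddddddddd
ddddddddd
ddddddddd
[21] ddddddddd
ddddddddd
ddddddA>d
dddAdAddd
dddAddAdd
ddddAAddd
ddddddddd
ddddddddd
ddddddddd
[22] ddddddddd
ddddddddd
ddddddAAd
dddAdAdvd
dddAddAdd
ddddAAddd
ddddddddd
ddddddddd
ddddddddd
[23] ddddddddd
ddddddddd
ddddddAAd
dddAdA<Ad
dddAddAdd
ddddAAddd
ddddddddd
ddddddddd
ddddddddd
[24] ddddddddd
ddddddddd
dddddd^Ad
dddAdAAAd
dddAddAdd
ddddAAddd
ddddddddd
ddddddddd
ddddddddd
[25] ddddddddd
ddddddddd
ddddd<dAd
dddAdAAAd
dddAddAdd
ddddAAddd
ddddddddd
ddddddddd
ddddddddd
[26] ddddddddd
ddddd^ddd
dddddAdAd
dddAdAAAd
dddAddAdd
ddddAAddd
ddddddddd
ddddddddd
ddddddddd
[27] ddddddddd
dddddA>dd
dddddAdAd
dddAdAAAd
dddAddAdd
ddddAAddd
ddddddddd
ddddddddd
ddddddddd
[28] ddddddddd
dddddAAdd
dddddAvAd
dddAdAAAd
dddAddAdd
ddddAAddd
ddddddddd
ddddddddd
ddddddddd
[29] ddddddddd
dddddAAdd
ddddd<AAd
dddAdAAAd
dddAddAdd
ddddAAddd
ddddddddd
ddddddddd
ddddddddd
[30] ddddddddd
dddddAAdd
ddddddAAd
dddAdvAAd
dddAddAdd
ddddAAddd
ddddddddd
ddddddddd
ddddddddd
[31] ddddddddd
dddddAAdd
ddddddAAd
dddAdd>Ad
dddAddAdd
ddddAAddd
ddddddddd
ddddddddd
ddddddddd
[32] ddddddddd
dddddAAdd
dddddd^Ad
dddAdddAd
dddAddAdd
ddddAAddd
ddddddddd
ddddddddd
ddddddddd
[33] ddddddddd
dddddAAdd
ddddd<dAd
dddAdddAd
dddAddAdd
ddddAAddd
ddddddddd
ddddddddd
ddddddddd

2,5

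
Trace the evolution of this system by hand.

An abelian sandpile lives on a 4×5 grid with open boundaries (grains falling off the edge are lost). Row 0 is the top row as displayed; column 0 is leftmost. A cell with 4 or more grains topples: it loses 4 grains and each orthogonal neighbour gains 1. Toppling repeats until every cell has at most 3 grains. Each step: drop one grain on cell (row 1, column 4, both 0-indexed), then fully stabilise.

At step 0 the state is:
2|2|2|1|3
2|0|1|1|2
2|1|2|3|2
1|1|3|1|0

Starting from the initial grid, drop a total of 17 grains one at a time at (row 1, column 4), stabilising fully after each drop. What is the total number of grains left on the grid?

36

gen 0: 2|2|2|1|3
2|0|1|1|2
2|1|2|3|2
1|1|3|1|0
gen 1: 2|2|2|1|3
2|0|1|1|3
2|1|2|3|2
1|1|3|1|0
gen 2: 2|2|2|2|0
2|0|1|2|1
2|1|2|3|3
1|1|3|1|0
gen 3: 2|2|2|2|0
2|0|1|2|2
2|1|2|3|3
1|1|3|1|0
gen 4: 2|2|2|2|0
2|0|1|2|3
2|1|2|3|3
1|1|3|1|0
gen 5: 2|2|2|3|1
2|0|2|0|2
2|1|3|1|1
1|1|3|2|1
gen 6: 2|2|2|3|1
2|0|2|0|3
2|1|3|1|1
1|1|3|2|1
gen 7: 2|2|2|3|2
2|0|2|1|0
2|1|3|1|2
1|1|3|2|1
gen 8: 2|2|2|3|2
2|0|2|1|1
2|1|3|1|2
1|1|3|2|1
gen 9: 2|2|2|3|2
2|0|2|1|2
2|1|3|1|2
1|1|3|2|1
gen 10: 2|2|2|3|2
2|0|2|1|3
2|1|3|1|2
1|1|3|2|1
gen 11: 2|2|2|3|3
2|0|2|2|0
2|1|3|1|3
1|1|3|2|1
gen 12: 2|2|2|3|3
2|0|2|2|1
2|1|3|1|3
1|1|3|2|1
gen 13: 2|2|2|3|3
2|0|2|2|2
2|1|3|1|3
1|1|3|2|1
gen 14: 2|2|2|3|3
2|0|2|2|3
2|1|3|1|3
1|1|3|2|1
gen 15: 2|2|3|1|1
2|0|3|0|3
2|1|3|3|0
1|1|3|2|2
gen 16: 2|2|3|1|2
2|0|3|1|0
2|1|3|3|1
1|1|3|2|2
gen 17: 2|2|3|1|2
2|0|3|1|1
2|1|3|3|1
1|1|3|2|2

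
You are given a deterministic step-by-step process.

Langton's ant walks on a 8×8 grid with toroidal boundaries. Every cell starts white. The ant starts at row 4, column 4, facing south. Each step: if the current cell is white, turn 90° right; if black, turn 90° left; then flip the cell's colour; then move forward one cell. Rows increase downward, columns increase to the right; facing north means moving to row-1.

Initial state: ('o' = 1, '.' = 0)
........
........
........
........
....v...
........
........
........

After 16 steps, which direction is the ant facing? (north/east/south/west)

t=0: ........
........
........
........
....v...
........
........
........
t=1: ........
........
........
........
...<o...
........
........
........
t=2: ........
........
........
...^....
...oo...
........
........
........
t=3: ........
........
........
...o>...
...oo...
........
........
........
t=4: ........
........
........
...oo...
...ov...
........
........
........
t=5: ........
........
........
...oo...
...o.>..
........
........
........
t=6: ........
........
........
...oo...
...o.o..
.....v..
........
........
t=7: ........
........
........
...oo...
...o.o..
....<o..
........
........
t=8: ........
........
........
...oo...
...o^o..
....oo..
........
........
t=9: ........
........
........
...oo...
...oo>..
....oo..
........
........
t=10: ........
........
........
...oo^..
...oo...
....oo..
........
........
t=11: ........
........
........
...ooo>.
...oo...
....oo..
........
........
t=12: ........
........
........
...oooo.
...oo.v.
....oo..
........
........
t=13: ........
........
........
...oooo.
...oo<o.
....oo..
........
........
t=14: ........
........
........
...oo^o.
...oooo.
....oo..
........
........
t=15: ........
........
........
...o<.o.
...oooo.
....oo..
........
........
t=16: ........
........
........
...o..o.
...ovoo.
....oo..
........
........

south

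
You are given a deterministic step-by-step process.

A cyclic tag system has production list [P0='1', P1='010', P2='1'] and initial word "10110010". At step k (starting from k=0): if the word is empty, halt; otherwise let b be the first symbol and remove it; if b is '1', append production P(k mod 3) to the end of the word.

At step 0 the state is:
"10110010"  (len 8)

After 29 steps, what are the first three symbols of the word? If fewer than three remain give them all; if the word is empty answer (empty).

110

gen 0: "10110010"  (len 8)
gen 1: "01100101"  (len 8)
gen 2: "1100101"  (len 7)
gen 3: "1001011"  (len 7)
gen 4: "0010111"  (len 7)
gen 5: "010111"  (len 6)
gen 6: "10111"  (len 5)
gen 7: "01111"  (len 5)
gen 8: "1111"  (len 4)
gen 9: "1111"  (len 4)
gen 10: "1111"  (len 4)
gen 11: "111010"  (len 6)
gen 12: "110101"  (len 6)
gen 13: "101011"  (len 6)
gen 14: "01011010"  (len 8)
gen 15: "1011010"  (len 7)
gen 16: "0110101"  (len 7)
gen 17: "110101"  (len 6)
gen 18: "101011"  (len 6)
gen 19: "010111"  (len 6)
gen 20: "10111"  (len 5)
gen 21: "01111"  (len 5)
gen 22: "1111"  (len 4)
gen 23: "111010"  (len 6)
gen 24: "110101"  (len 6)
gen 25: "101011"  (len 6)
gen 26: "01011010"  (len 8)
gen 27: "1011010"  (len 7)
gen 28: "0110101"  (len 7)
gen 29: "110101"  (len 6)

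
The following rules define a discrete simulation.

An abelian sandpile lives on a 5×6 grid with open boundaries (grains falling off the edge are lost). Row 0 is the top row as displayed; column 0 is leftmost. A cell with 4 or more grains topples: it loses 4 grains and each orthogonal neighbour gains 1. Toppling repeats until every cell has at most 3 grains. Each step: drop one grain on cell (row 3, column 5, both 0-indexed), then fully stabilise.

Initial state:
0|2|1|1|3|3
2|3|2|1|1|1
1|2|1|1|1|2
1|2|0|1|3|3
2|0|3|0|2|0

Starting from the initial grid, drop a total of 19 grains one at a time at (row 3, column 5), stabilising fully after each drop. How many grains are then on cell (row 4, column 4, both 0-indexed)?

0) 0|2|1|1|3|3
2|3|2|1|1|1
1|2|1|1|1|2
1|2|0|1|3|3
2|0|3|0|2|0
1) 0|2|1|1|3|3
2|3|2|1|1|1
1|2|1|1|2|3
1|2|0|2|0|1
2|0|3|0|3|1
2) 0|2|1|1|3|3
2|3|2|1|1|1
1|2|1|1|2|3
1|2|0|2|0|2
2|0|3|0|3|1
3) 0|2|1|1|3|3
2|3|2|1|1|1
1|2|1|1|2|3
1|2|0|2|0|3
2|0|3|0|3|1
4) 0|2|1|1|3|3
2|3|2|1|1|2
1|2|1|1|3|0
1|2|0|2|1|1
2|0|3|0|3|2
5) 0|2|1|1|3|3
2|3|2|1|1|2
1|2|1|1|3|0
1|2|0|2|1|2
2|0|3|0|3|2
6) 0|2|1|1|3|3
2|3|2|1|1|2
1|2|1|1|3|0
1|2|0|2|1|3
2|0|3|0|3|2
7) 0|2|1|1|3|3
2|3|2|1|1|2
1|2|1|1|3|1
1|2|0|2|2|0
2|0|3|0|3|3
8) 0|2|1|1|3|3
2|3|2|1|1|2
1|2|1|1|3|1
1|2|0|2|2|1
2|0|3|0|3|3
9) 0|2|1|1|3|3
2|3|2|1|1|2
1|2|1|1|3|1
1|2|0|2|2|2
2|0|3|0|3|3
10) 0|2|1|1|3|3
2|3|2|1|1|2
1|2|1|1|3|1
1|2|0|2|2|3
2|0|3|0|3|3
11) 0|2|1|1|3|3
2|3|2|1|2|2
1|2|1|2|0|3
1|2|0|3|1|2
2|0|3|1|1|1
12) 0|2|1|1|3|3
2|3|2|1|2|2
1|2|1|2|0|3
1|2|0|3|1|3
2|0|3|1|1|1
13) 0|2|1|1|3|3
2|3|2|1|2|3
1|2|1|2|1|0
1|2|0|3|2|1
2|0|3|1|1|2
14) 0|2|1|1|3|3
2|3|2|1|2|3
1|2|1|2|1|0
1|2|0|3|2|2
2|0|3|1|1|2
15) 0|2|1|1|3|3
2|3|2|1|2|3
1|2|1|2|1|0
1|2|0|3|2|3
2|0|3|1|1|2
16) 0|2|1|1|3|3
2|3|2|1|2|3
1|2|1|2|1|1
1|2|0|3|3|0
2|0|3|1|1|3
17) 0|2|1|1|3|3
2|3|2|1|2|3
1|2|1|2|1|1
1|2|0|3|3|1
2|0|3|1|1|3
18) 0|2|1|1|3|3
2|3|2|1|2|3
1|2|1|2|1|1
1|2|0|3|3|2
2|0|3|1|1|3
19) 0|2|1|1|3|3
2|3|2|1|2|3
1|2|1|2|1|1
1|2|0|3|3|3
2|0|3|1|1|3

1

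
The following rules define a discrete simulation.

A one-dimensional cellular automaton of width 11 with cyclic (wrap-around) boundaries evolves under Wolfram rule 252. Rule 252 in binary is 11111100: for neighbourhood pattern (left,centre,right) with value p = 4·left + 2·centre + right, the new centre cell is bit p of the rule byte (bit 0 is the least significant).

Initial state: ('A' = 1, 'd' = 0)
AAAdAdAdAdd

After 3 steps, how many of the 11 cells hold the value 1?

11

[0] AAAdAdAdAdd
[1] AAAAAAAAAAd
[2] AAAAAAAAAAA
[3] AAAAAAAAAAA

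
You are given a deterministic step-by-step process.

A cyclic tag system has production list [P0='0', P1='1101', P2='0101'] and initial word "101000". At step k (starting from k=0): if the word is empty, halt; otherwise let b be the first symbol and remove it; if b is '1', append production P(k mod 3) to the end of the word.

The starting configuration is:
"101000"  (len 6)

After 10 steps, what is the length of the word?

k=0  "101000"  (len 6)
k=1  "010000"  (len 6)
k=2  "10000"  (len 5)
k=3  "00000101"  (len 8)
k=4  "0000101"  (len 7)
k=5  "000101"  (len 6)
k=6  "00101"  (len 5)
k=7  "0101"  (len 4)
k=8  "101"  (len 3)
k=9  "010101"  (len 6)
k=10  "10101"  (len 5)

5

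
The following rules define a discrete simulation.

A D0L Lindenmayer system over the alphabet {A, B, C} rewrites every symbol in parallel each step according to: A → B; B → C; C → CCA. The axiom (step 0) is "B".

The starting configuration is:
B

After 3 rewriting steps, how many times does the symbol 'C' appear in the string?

4

[0] B
[1] C
[2] CCA
[3] CCACCAB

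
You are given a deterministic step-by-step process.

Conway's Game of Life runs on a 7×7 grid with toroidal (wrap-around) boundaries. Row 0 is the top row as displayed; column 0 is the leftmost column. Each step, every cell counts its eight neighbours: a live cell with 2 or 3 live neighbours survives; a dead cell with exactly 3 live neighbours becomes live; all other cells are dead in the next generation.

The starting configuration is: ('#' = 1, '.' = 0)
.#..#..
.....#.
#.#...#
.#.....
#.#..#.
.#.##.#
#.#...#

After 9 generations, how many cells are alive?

step 0: .#..#..
.....#.
#.#...#
.#.....
#.#..#.
.#.##.#
#.#...#
step 1: ##...##
##...##
##....#
..#....
#.#####
...##..
..#.#.#
step 2: ..#.#..
..#....
..#..#.
..#.#..
.##..##
##.....
.##.#.#
step 3: ..#..#.
.##....
.##....
..#.#.#
..##.##
...#...
..#..#.
step 4: ..##...
...#...
#......
#...#.#
..#..##
...#.##
..###..
step 5: .......
..##...
#.....#
##.....
...#...
......#
.....#.
step 6: .......
.......
#.#...#
##....#
#......
.......
.......
step 7: .......
.......
......#
.......
##....#
.......
.......
step 8: .......
.......
.......
......#
#......
#......
.......
step 9: .......
.......
.......
.......
#.....#
.......
.......

2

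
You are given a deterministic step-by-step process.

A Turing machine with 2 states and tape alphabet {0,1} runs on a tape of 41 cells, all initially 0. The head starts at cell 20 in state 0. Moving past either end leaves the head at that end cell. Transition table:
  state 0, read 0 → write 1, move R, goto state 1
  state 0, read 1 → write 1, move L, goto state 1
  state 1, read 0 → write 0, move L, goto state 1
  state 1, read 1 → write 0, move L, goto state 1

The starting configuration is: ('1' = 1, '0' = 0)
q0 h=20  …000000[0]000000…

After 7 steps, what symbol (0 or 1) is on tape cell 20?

k=0  q0 h=20  …000000[0]000000…
k=1  q1 h=21  …000001[0]000000…
k=2  q1 h=20  …000000[1]000000…
k=3  q1 h=19  …000000[0]000000…
k=4  q1 h=18  …000000[0]000000…
k=5  q1 h=17  …000000[0]000000…
k=6  q1 h=16  …000000[0]000000…
k=7  q1 h=15  …000000[0]000000…

0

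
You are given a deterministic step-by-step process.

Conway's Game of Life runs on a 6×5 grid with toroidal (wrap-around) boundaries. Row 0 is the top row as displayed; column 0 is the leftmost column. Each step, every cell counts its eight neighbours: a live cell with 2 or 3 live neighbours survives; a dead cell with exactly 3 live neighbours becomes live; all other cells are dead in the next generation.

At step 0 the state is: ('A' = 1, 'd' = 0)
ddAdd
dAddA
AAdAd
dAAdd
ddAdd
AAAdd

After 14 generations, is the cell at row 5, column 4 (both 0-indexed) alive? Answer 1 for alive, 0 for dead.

gen 0: ddAdd
dAddA
AAdAd
dAAdd
ddAdd
AAAdd
gen 1: ddAAd
dAdAA
dddAA
AddAd
AddAd
ddAAd
gen 2: dAddd
Adddd
ddddd
AdAAd
dAdAd
dAddd
gen 3: AAddd
ddddd
dAddA
dAAAA
AAdAA
AAddd
gen 4: AAddd
dAddd
dAddA
ddddd
ddddd
ddddd
gen 5: AAddd
dAAdd
Adddd
ddddd
ddddd
ddddd
gen 6: AAAdd
ddAdd
dAddd
ddddd
ddddd
ddddd
gen 7: dAAdd
AdAdd
ddddd
ddddd
ddddd
dAddd
gen 8: AdAdd
ddAdd
ddddd
ddddd
ddddd
dAAdd
gen 9: ddAAd
dAddd
ddddd
ddddd
ddddd
dAAdd
gen 10: dddAd
ddAdd
ddddd
ddddd
ddddd
dAAAd
gen 11: dAdAd
ddddd
ddddd
ddddd
ddAdd
ddAAd
gen 12: dddAd
ddddd
ddddd
ddddd
ddAAd
dAdAd
gen 13: ddAdd
ddddd
ddddd
ddddd
ddAAd
dddAA
gen 14: dddAd
ddddd
ddddd
ddddd
ddAAA
ddddA

1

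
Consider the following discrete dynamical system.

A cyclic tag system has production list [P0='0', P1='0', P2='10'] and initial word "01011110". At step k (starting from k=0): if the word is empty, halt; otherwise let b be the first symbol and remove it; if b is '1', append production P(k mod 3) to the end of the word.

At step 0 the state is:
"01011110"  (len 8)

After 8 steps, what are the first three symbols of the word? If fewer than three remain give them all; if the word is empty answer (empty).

k=0  "01011110"  (len 8)
k=1  "1011110"  (len 7)
k=2  "0111100"  (len 7)
k=3  "111100"  (len 6)
k=4  "111000"  (len 6)
k=5  "110000"  (len 6)
k=6  "1000010"  (len 7)
k=7  "0000100"  (len 7)
k=8  "000100"  (len 6)

000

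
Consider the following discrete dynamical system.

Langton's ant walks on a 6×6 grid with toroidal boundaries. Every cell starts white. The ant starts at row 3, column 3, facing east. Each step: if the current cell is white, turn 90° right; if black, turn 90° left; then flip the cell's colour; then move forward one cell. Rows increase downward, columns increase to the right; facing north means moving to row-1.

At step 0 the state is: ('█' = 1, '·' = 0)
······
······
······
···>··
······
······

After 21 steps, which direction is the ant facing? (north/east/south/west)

t=0: ······
······
······
···>··
······
······
t=1: ······
······
······
···█··
···v··
······
t=2: ······
······
······
···█··
··<█··
······
t=3: ······
······
······
··^█··
··██··
······
t=4: ······
······
······
··█>··
··██··
······
t=5: ······
······
···^··
··█···
··██··
······
t=6: ······
······
···█>·
··█···
··██··
······
t=7: ······
······
···██·
··█·v·
··██··
······
t=8: ······
······
···██·
··█<█·
··██··
······
t=9: ······
······
···^█·
··███·
··██··
······
t=10: ······
······
··<·█·
··███·
··██··
······
t=11: ······
··^···
··█·█·
··███·
··██··
······
t=12: ······
··█>··
··█·█·
··███·
··██··
······
t=13: ······
··██··
··█v█·
··███·
··██··
······
t=14: ······
··██··
··<██·
··███·
··██··
······
t=15: ······
··██··
···██·
··v██·
··██··
······
t=16: ······
··██··
···██·
···>█·
··██··
······
t=17: ······
··██··
···^█·
····█·
··██··
······
t=18: ······
··██··
··<·█·
····█·
··██··
······
t=19: ······
··^█··
··█·█·
····█·
··██··
······
t=20: ······
·<·█··
··█·█·
····█·
··██··
······
t=21: ·^····
·█·█··
··█·█·
····█·
··██··
······

north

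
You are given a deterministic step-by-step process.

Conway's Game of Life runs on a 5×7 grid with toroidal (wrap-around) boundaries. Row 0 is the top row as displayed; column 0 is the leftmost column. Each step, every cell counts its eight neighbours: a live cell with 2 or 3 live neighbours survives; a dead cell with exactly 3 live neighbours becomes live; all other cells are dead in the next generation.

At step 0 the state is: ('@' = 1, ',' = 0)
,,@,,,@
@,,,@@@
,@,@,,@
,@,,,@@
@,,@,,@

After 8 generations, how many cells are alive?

t=0: ,,@,,,@
@,,,@@@
,@,@,,@
,@,,,@@
@,,@,,@
t=1: ,@,@@,,
,@@@@,,
,@@,,,,
,@,,@@,
,@@,,,,
t=2: @,,,@,,
@,,,@,,
@,,,,@,
@,,@,,,
@@,,,@,
t=3: @,,,@@,
@@,,@@,
@@,,@,,
@,,,@,,
@@,,@,,
t=4: ,,,@,,,
,,,@,,,
,,,@@,,
,,,@@@@
@@,@@,,
t=5: ,,,@,,,
,,@@,,,
,,@,,,,
@,,,,,@
@,,,,,@
t=6: ,,@@,,,
,,@@,,,
,@@@,,,
@@,,,,@
@,,,,,@
t=7: ,@@@,,,
,,,,@,,
,,,@,,,
,,,,,,@
,,@,,,@
t=8: ,@@@,,,
,,,,@,,
,,,,,,,
,,,,,,,
@@@@,,,

8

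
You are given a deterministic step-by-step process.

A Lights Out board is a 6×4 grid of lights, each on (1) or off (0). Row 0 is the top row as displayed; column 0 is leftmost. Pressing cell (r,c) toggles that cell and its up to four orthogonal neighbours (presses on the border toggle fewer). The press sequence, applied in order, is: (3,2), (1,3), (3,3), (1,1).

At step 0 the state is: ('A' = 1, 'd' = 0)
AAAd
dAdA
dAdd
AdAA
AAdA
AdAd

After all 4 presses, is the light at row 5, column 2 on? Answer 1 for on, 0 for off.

t=0: AAAd
dAdA
dAdd
AdAA
AAdA
AdAd
t=1: AAAd
dAdA
dAAd
AAdd
AAAA
AdAd
t=2: AAAA
dAAd
dAAA
AAdd
AAAA
AdAd
t=3: AAAA
dAAd
dAAd
AAAA
AAAd
AdAd
t=4: AdAA
Addd
ddAd
AAAA
AAAd
AdAd

1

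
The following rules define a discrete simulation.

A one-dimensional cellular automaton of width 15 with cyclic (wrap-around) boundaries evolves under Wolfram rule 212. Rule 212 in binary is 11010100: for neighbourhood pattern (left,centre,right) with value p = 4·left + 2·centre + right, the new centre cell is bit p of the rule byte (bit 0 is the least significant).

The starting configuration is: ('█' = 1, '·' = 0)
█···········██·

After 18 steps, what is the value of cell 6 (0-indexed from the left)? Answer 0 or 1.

0

[0] █···········██·
[1] ██···········█·
[2] ·██··········█·
[3] ··██·········██
[4] █··██·········█
[5] ██··██·········
[6] ·██··██········
[7] ··██··██·······
[8] ···██··██······
[9] ····██··██·····
[10] ·····██··██····
[11] ······██··██···
[12] ·······██··██··
[13] ········██··██·
[14] ·········██··██
[15] █·········██··█
[16] ██·········██··
[17] ·██·········██·
[18] ··██·········██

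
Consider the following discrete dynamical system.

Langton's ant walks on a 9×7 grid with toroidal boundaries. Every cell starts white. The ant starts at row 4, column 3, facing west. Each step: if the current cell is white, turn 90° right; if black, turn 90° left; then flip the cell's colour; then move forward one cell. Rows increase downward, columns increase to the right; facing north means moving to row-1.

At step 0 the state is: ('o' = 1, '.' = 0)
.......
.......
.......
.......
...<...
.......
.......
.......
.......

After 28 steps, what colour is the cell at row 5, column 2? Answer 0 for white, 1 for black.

1

step 0: .......
.......
.......
.......
...<...
.......
.......
.......
.......
step 1: .......
.......
.......
...^...
...o...
.......
.......
.......
.......
step 2: .......
.......
.......
...o>..
...o...
.......
.......
.......
.......
step 3: .......
.......
.......
...oo..
...ov..
.......
.......
.......
.......
step 4: .......
.......
.......
...oo..
...<o..
.......
.......
.......
.......
step 5: .......
.......
.......
...oo..
....o..
...v...
.......
.......
.......
step 6: .......
.......
.......
...oo..
....o..
..<o...
.......
.......
.......
step 7: .......
.......
.......
...oo..
..^.o..
..oo...
.......
.......
.......
step 8: .......
.......
.......
...oo..
..o>o..
..oo...
.......
.......
.......
step 9: .......
.......
.......
...oo..
..ooo..
..ov...
.......
.......
.......
step 10: .......
.......
.......
...oo..
..ooo..
..o.>..
.......
.......
.......
step 11: .......
.......
.......
...oo..
..ooo..
..o.o..
....v..
.......
.......
step 12: .......
.......
.......
...oo..
..ooo..
..o.o..
...<o..
.......
.......
step 13: .......
.......
.......
...oo..
..ooo..
..o^o..
...oo..
.......
.......
step 14: .......
.......
.......
...oo..
..ooo..
..oo>..
...oo..
.......
.......
step 15: .......
.......
.......
...oo..
..oo^..
..oo...
...oo..
.......
.......
step 16: .......
.......
.......
...oo..
..o<...
..oo...
...oo..
.......
.......
step 17: .......
.......
.......
...oo..
..o....
..ov...
...oo..
.......
.......
step 18: .......
.......
.......
...oo..
..o....
..o.>..
...oo..
.......
.......
step 19: .......
.......
.......
...oo..
..o....
..o.o..
...ov..
.......
.......
step 20: .......
.......
.......
...oo..
..o....
..o.o..
...o.>.
.......
.......
step 21: .......
.......
.......
...oo..
..o....
..o.o..
...o.o.
.....v.
.......
step 22: .......
.......
.......
...oo..
..o....
..o.o..
...o.o.
....<o.
.......
step 23: .......
.......
.......
...oo..
..o....
..o.o..
...o^o.
....oo.
.......
step 24: .......
.......
.......
...oo..
..o....
..o.o..
...oo>.
....oo.
.......
step 25: .......
.......
.......
...oo..
..o....
..o.o^.
...oo..
....oo.
.......
step 26: .......
.......
.......
...oo..
..o....
..o.oo>
...oo..
....oo.
.......
step 27: .......
.......
.......
...oo..
..o....
..o.ooo
...oo.v
....oo.
.......
step 28: .......
.......
.......
...oo..
..o....
..o.ooo
...oo<o
....oo.
.......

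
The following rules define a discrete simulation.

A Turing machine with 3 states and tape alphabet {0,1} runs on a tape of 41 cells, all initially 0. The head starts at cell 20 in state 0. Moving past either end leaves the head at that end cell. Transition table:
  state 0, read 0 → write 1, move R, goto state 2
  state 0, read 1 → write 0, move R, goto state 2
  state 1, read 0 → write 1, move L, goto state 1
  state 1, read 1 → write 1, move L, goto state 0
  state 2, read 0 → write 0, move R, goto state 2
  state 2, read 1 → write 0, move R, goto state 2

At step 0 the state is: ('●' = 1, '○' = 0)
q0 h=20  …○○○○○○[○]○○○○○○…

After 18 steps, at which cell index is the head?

38

[0] q0 h=20  …○○○○○○[○]○○○○○○…
[1] q2 h=21  …○○○○○●[○]○○○○○○…
[2] q2 h=22  …○○○○●○[○]○○○○○○…
[3] q2 h=23  …○○○●○○[○]○○○○○○…
[4] q2 h=24  …○○●○○○[○]○○○○○○…
[5] q2 h=25  …○●○○○○[○]○○○○○○…
[6] q2 h=26  …●○○○○○[○]○○○○○○…
[7] q2 h=27  …○○○○○○[○]○○○○○○…
[8] q2 h=28  …○○○○○○[○]○○○○○○…
[9] q2 h=29  …○○○○○○[○]○○○○○○…
[10] q2 h=30  …○○○○○○[○]○○○○○○…
[11] q2 h=31  …○○○○○○[○]○○○○○○…
[12] q2 h=32  …○○○○○○[○]○○○○○○…
[13] q2 h=33  …○○○○○○[○]○○○○○○…
[14] q2 h=34  …○○○○○○[○]○○○○○○|
[15] q2 h=35  …○○○○○○[○]○○○○○|
[16] q2 h=36  …○○○○○○[○]○○○○|
[17] q2 h=37  …○○○○○○[○]○○○|
[18] q2 h=38  …○○○○○○[○]○○|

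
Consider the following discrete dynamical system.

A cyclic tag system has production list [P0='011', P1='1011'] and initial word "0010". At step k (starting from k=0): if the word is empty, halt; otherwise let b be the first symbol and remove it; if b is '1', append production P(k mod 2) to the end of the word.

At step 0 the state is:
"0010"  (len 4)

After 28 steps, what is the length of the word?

38

0) "0010"  (len 4)
1) "010"  (len 3)
2) "10"  (len 2)
3) "0011"  (len 4)
4) "011"  (len 3)
5) "11"  (len 2)
6) "11011"  (len 5)
7) "1011011"  (len 7)
8) "0110111011"  (len 10)
9) "110111011"  (len 9)
10) "101110111011"  (len 12)
11) "01110111011011"  (len 14)
12) "1110111011011"  (len 13)
13) "110111011011011"  (len 15)
14) "101110110110111011"  (len 18)
15) "01110110110111011011"  (len 20)
16) "1110110110111011011"  (len 19)
17) "110110110111011011011"  (len 21)
18) "101101101110110110111011"  (len 24)
19) "01101101110110110111011011"  (len 26)
20) "1101101110110110111011011"  (len 25)
21) "101101110110110111011011011"  (len 27)
22) "011011101101101110110110111011"  (len 30)
23) "11011101101101110110110111011"  (len 29)
24) "10111011011011101101101110111011"  (len 32)
25) "0111011011011101101101110111011011"  (len 34)
26) "111011011011101101101110111011011"  (len 33)
27) "11011011011101101101110111011011011"  (len 35)
28) "10110110111011011011101110110110111011"  (len 38)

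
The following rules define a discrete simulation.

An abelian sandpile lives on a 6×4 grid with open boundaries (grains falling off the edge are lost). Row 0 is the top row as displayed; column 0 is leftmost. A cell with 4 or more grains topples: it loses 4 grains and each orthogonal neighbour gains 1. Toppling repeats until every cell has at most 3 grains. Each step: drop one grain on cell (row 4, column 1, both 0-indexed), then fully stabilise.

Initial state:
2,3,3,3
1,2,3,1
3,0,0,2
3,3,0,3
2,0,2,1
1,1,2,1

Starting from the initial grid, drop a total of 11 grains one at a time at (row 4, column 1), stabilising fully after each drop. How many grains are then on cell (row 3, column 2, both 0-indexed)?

2

[0] 2,3,3,3
1,2,3,1
3,0,0,2
3,3,0,3
2,0,2,1
1,1,2,1
[1] 2,3,3,3
1,2,3,1
3,0,0,2
3,3,0,3
2,1,2,1
1,1,2,1
[2] 2,3,3,3
1,2,3,1
3,0,0,2
3,3,0,3
2,2,2,1
1,1,2,1
[3] 2,3,3,3
1,2,3,1
3,0,0,2
3,3,0,3
2,3,2,1
1,1,2,1
[4] 2,3,3,3
2,2,3,1
0,2,0,2
2,1,1,3
0,2,3,1
2,2,2,1
[5] 2,3,3,3
2,2,3,1
0,2,0,2
2,1,1,3
0,3,3,1
2,2,2,1
[6] 2,3,3,3
2,2,3,1
0,2,0,2
2,2,2,3
1,1,0,2
2,3,3,1
[7] 2,3,3,3
2,2,3,1
0,2,0,2
2,2,2,3
1,2,0,2
2,3,3,1
[8] 2,3,3,3
2,2,3,1
0,2,0,2
2,2,2,3
1,3,0,2
2,3,3,1
[9] 2,3,3,3
2,2,3,1
0,2,0,2
2,3,2,3
2,1,2,2
3,1,0,2
[10] 2,3,3,3
2,2,3,1
0,2,0,2
2,3,2,3
2,2,2,2
3,1,0,2
[11] 2,3,3,3
2,2,3,1
0,2,0,2
2,3,2,3
2,3,2,2
3,1,0,2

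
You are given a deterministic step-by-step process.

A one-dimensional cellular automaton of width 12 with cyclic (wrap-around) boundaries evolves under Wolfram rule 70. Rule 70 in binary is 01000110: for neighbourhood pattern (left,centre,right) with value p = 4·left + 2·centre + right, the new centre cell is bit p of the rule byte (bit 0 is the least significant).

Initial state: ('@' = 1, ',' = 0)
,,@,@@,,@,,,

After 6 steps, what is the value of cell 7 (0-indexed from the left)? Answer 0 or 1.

0

step 0: ,,@,@@,,@,,,
step 1: ,@@,,@,@@,,,
step 2: @,@,@@,,@,,,
step 3: @,@,,@,@@,,@
step 4: @,@,@@,,@,@,
step 5: @,@,,@,@@,@,
step 6: @,@,@@,,@,@,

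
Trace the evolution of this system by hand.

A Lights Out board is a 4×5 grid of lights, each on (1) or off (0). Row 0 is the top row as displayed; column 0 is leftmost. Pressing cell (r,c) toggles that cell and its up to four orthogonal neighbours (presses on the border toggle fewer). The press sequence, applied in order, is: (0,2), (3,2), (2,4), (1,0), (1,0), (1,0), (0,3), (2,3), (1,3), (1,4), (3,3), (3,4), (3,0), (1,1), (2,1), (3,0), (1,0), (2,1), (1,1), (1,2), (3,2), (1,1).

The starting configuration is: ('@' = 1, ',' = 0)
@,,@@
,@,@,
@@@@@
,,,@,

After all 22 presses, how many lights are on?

t=0: @,,@@
,@,@,
@@@@@
,,,@,
t=1: @@@,@
,@@@,
@@@@@
,,,@,
t=2: @@@,@
,@@@,
@@,@@
,@@,,
t=3: @@@,@
,@@@@
@@,,,
,@@,@
t=4: ,@@,@
@,@@@
,@,,,
,@@,@
t=5: @@@,@
,@@@@
@@,,,
,@@,@
t=6: ,@@,@
@,@@@
,@,,,
,@@,@
t=7: ,@,@,
@,@,@
,@,,,
,@@,@
t=8: ,@,@,
@,@@@
,@@@@
,@@@@
t=9: ,@,,,
@,,,,
,@@,@
,@@@@
t=10: ,@,,@
@,,@@
,@@,,
,@@@@
t=11: ,@,,@
@,,@@
,@@@,
,@,,,
t=12: ,@,,@
@,,@@
,@@@@
,@,@@
t=13: ,@,,@
@,,@@
@@@@@
@,,@@
t=14: ,,,,@
,@@@@
@,@@@
@,,@@
t=15: ,,,,@
,,@@@
,@,@@
@@,@@
t=16: ,,,,@
,,@@@
@@,@@
,,,@@
t=17: @,,,@
@@@@@
,@,@@
,,,@@
t=18: @,,,@
@,@@@
@,@@@
,@,@@
t=19: @@,,@
,@,@@
@@@@@
,@,@@
t=20: @@@,@
,,@,@
@@,@@
,@,@@
t=21: @@@,@
,,@,@
@@@@@
,,@,@
t=22: @,@,@
@@,,@
@,@@@
,,@,@

12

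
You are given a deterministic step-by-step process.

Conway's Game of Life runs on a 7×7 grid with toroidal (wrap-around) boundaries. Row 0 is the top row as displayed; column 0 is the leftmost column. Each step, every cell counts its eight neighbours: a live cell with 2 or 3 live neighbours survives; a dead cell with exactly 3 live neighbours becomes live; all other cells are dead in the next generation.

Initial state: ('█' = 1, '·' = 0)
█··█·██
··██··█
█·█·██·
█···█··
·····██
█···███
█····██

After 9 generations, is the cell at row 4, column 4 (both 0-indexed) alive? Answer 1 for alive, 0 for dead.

0

gen 0: █··█·██
··██··█
█·█·██·
█···█··
·····██
█···███
█····██
gen 1: ·███···
··█····
█·█·██·
██·██··
·······
····█··
·█·····
gen 2: ·█·█···
····█··
█·█·███
███████
···██··
·······
·█·█···
gen 3: ···██··
███·█·█
··█····
·······
██····█
··███··
·······
gen 4: ██████·
███·██·
█·██···
██·····
████···
████···
··█····
gen 5: █····█·
·····█·
···██··
······█
···█··█
█······
······█
gen 6: ·····█·
·····██
····██·
···███·
█·····█
█·····█
█·····█
gen 7: █····█·
······█
···█···
···█···
█···█··
·█···█·
█····█·
gen 8: █····█·
······█
·······
···██··
····█··
██··██·
██··██·
gen 9: ██··██·
······█
·······
···██··
·······
██·█···
·······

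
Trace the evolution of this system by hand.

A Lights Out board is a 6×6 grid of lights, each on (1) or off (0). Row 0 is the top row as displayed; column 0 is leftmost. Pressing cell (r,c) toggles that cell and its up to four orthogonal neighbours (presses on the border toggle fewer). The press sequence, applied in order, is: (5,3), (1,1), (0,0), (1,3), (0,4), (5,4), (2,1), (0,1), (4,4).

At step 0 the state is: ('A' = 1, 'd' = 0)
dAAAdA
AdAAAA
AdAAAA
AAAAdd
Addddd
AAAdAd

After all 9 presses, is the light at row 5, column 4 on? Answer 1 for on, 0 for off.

gen 0: dAAAdA
AdAAAA
AdAAAA
AAAAdd
Addddd
AAAdAd
gen 1: dAAAdA
AdAAAA
AdAAAA
AAAAdd
AddAdd
AAdAdd
gen 2: ddAAdA
dAdAAA
AAAAAA
AAAAdd
AddAdd
AAdAdd
gen 3: AAAAdA
AAdAAA
AAAAAA
AAAAdd
AddAdd
AAdAdd
gen 4: AAAddA
AAAddA
AAAdAA
AAAAdd
AddAdd
AAdAdd
gen 5: AAAAAd
AAAdAA
AAAdAA
AAAAdd
AddAdd
AAdAdd
gen 6: AAAAAd
AAAdAA
AAAdAA
AAAAdd
AddAAd
AAddAA
gen 7: AAAAAd
AdAdAA
ddddAA
AdAAdd
AddAAd
AAddAA
gen 8: dddAAd
AAAdAA
ddddAA
AdAAdd
AddAAd
AAddAA
gen 9: dddAAd
AAAdAA
ddddAA
AdAAAd
AddddA
AAdddA

0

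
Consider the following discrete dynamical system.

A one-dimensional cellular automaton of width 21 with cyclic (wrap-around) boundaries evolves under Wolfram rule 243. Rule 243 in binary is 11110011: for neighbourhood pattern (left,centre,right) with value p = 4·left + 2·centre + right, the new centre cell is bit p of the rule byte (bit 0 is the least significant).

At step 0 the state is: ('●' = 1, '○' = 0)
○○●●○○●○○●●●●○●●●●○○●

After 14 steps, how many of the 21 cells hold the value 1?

t=0: ○○●●○○●○○●●●●○●●●●○○●
t=1: ●●○●●●○●●○●●●●○●●●●●○
t=2: ○●●○●●●○●●○●●●●○●●●●●
t=3: ●○●●○●●●○●●○●●●●○●●●●
t=4: ●●○●●○●●●○●●○●●●●○●●●
t=5: ●●●○●●○●●●○●●○●●●●○●●
t=6: ●●●●○●●○●●●○●●○●●●●○●
t=7: ●●●●●○●●○●●●○●●○●●●●○
t=8: ○●●●●●○●●○●●●○●●○●●●●
t=9: ●○●●●●●○●●○●●●○●●○●●●
t=10: ●●○●●●●●○●●○●●●○●●○●●
t=11: ●●●○●●●●●○●●○●●●○●●○●
t=12: ●●●●○●●●●●○●●○●●●○●●○
t=13: ○●●●●○●●●●●○●●○●●●○●●
t=14: ●○●●●●○●●●●●○●●○●●●○●

16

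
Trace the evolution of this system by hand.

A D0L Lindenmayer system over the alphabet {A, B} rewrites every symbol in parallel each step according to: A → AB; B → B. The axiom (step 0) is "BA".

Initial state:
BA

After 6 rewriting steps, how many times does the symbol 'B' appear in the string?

7

[0] BA
[1] BAB
[2] BABB
[3] BABBB
[4] BABBBB
[5] BABBBBB
[6] BABBBBBB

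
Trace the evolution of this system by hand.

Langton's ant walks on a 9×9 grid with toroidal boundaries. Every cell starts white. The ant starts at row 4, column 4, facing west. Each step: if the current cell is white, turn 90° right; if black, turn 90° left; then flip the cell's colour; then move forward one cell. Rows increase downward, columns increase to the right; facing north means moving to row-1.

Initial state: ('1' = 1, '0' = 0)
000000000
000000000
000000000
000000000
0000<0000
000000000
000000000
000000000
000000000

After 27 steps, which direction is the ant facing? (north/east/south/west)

south

[0] 000000000
000000000
000000000
000000000
0000<0000
000000000
000000000
000000000
000000000
[1] 000000000
000000000
000000000
0000^0000
000010000
000000000
000000000
000000000
000000000
[2] 000000000
000000000
000000000
00001>000
000010000
000000000
000000000
000000000
000000000
[3] 000000000
000000000
000000000
000011000
00001v000
000000000
000000000
000000000
000000000
[4] 000000000
000000000
000000000
000011000
0000<1000
000000000
000000000
000000000
000000000
[5] 000000000
000000000
000000000
000011000
000001000
0000v0000
000000000
000000000
000000000
[6] 000000000
000000000
000000000
000011000
000001000
000<10000
000000000
000000000
000000000
[7] 000000000
000000000
000000000
000011000
000^01000
000110000
000000000
000000000
000000000
[8] 000000000
000000000
000000000
000011000
0001>1000
000110000
000000000
000000000
000000000
[9] 000000000
000000000
000000000
000011000
000111000
0001v0000
000000000
000000000
000000000
[10] 000000000
000000000
000000000
000011000
000111000
00010>000
000000000
000000000
000000000
[11] 000000000
000000000
000000000
000011000
000111000
000101000
00000v000
000000000
000000000
[12] 000000000
000000000
000000000
000011000
000111000
000101000
0000<1000
000000000
000000000
[13] 000000000
000000000
000000000
000011000
000111000
0001^1000
000011000
000000000
000000000
[14] 000000000
000000000
000000000
000011000
000111000
00011>000
000011000
000000000
000000000
[15] 000000000
000000000
000000000
000011000
00011^000
000110000
000011000
000000000
000000000
[16] 000000000
000000000
000000000
000011000
0001<0000
000110000
000011000
000000000
000000000
[17] 000000000
000000000
000000000
000011000
000100000
0001v0000
000011000
000000000
000000000
[18] 000000000
000000000
000000000
000011000
000100000
00010>000
000011000
000000000
000000000
[19] 000000000
000000000
000000000
000011000
000100000
000101000
00001v000
000000000
000000000
[20] 000000000
000000000
000000000
000011000
000100000
000101000
000010>00
000000000
000000000
[21] 000000000
000000000
000000000
000011000
000100000
000101000
000010100
000000v00
000000000
[22] 000000000
000000000
000000000
000011000
000100000
000101000
000010100
00000<100
000000000
[23] 000000000
000000000
000000000
000011000
000100000
000101000
00001^100
000001100
000000000
[24] 000000000
000000000
000000000
000011000
000100000
000101000
000011>00
000001100
000000000
[25] 000000000
000000000
000000000
000011000
000100000
000101^00
000011000
000001100
000000000
[26] 000000000
000000000
000000000
000011000
000100000
0001011>0
000011000
000001100
000000000
[27] 000000000
000000000
000000000
000011000
000100000
000101110
0000110v0
000001100
000000000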